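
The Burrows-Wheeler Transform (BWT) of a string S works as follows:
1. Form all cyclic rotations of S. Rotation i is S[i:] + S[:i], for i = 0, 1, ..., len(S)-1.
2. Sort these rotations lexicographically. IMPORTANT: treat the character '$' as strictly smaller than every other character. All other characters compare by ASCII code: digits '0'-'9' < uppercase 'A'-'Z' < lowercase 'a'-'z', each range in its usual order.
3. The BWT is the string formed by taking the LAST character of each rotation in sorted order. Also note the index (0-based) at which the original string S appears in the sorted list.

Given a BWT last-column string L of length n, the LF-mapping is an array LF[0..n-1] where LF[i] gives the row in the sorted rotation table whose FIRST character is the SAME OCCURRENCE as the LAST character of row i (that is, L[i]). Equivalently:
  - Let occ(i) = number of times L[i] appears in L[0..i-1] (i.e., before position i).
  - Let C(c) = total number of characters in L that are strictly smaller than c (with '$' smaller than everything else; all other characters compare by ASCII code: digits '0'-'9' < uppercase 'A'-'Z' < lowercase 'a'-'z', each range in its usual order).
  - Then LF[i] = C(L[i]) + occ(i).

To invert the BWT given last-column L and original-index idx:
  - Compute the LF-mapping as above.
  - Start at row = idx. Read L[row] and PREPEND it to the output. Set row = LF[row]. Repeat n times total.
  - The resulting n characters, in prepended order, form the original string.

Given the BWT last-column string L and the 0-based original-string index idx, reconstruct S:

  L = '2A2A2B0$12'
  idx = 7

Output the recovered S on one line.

LF mapping: 3 7 4 8 5 9 1 0 2 6
Walk LF starting at row 7, prepending L[row]:
  step 1: row=7, L[7]='$', prepend. Next row=LF[7]=0
  step 2: row=0, L[0]='2', prepend. Next row=LF[0]=3
  step 3: row=3, L[3]='A', prepend. Next row=LF[3]=8
  step 4: row=8, L[8]='1', prepend. Next row=LF[8]=2
  step 5: row=2, L[2]='2', prepend. Next row=LF[2]=4
  step 6: row=4, L[4]='2', prepend. Next row=LF[4]=5
  step 7: row=5, L[5]='B', prepend. Next row=LF[5]=9
  step 8: row=9, L[9]='2', prepend. Next row=LF[9]=6
  step 9: row=6, L[6]='0', prepend. Next row=LF[6]=1
  step 10: row=1, L[1]='A', prepend. Next row=LF[1]=7
Reversed output: A02B221A2$

Answer: A02B221A2$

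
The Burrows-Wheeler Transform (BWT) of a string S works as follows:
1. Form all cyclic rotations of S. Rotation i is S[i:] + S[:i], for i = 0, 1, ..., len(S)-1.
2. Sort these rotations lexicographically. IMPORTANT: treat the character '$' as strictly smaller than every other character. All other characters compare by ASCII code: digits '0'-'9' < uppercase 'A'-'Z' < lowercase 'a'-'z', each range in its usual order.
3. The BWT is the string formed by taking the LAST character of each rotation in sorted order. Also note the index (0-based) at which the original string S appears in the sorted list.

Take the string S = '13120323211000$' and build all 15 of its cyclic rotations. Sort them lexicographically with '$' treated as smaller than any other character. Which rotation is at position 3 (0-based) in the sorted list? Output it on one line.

Answer: 000$13120323211

Derivation:
All 15 rotations (rotation i = S[i:]+S[:i]):
  rot[0] = 13120323211000$
  rot[1] = 3120323211000$1
  rot[2] = 120323211000$13
  rot[3] = 20323211000$131
  rot[4] = 0323211000$1312
  rot[5] = 323211000$13120
  rot[6] = 23211000$131203
  rot[7] = 3211000$1312032
  rot[8] = 211000$13120323
  rot[9] = 11000$131203232
  rot[10] = 1000$1312032321
  rot[11] = 000$13120323211
  rot[12] = 00$131203232110
  rot[13] = 0$1312032321100
  rot[14] = $13120323211000
Sorted (with $ < everything):
  sorted[0] = $13120323211000
  sorted[1] = 0$1312032321100
  sorted[2] = 00$131203232110
  sorted[3] = 000$13120323211
  sorted[4] = 0323211000$1312
  sorted[5] = 1000$1312032321
  sorted[6] = 11000$131203232
  sorted[7] = 120323211000$13
  sorted[8] = 13120323211000$
  sorted[9] = 20323211000$131
  sorted[10] = 211000$13120323
  sorted[11] = 23211000$131203
  sorted[12] = 3120323211000$1
  sorted[13] = 3211000$1312032
  sorted[14] = 323211000$13120
sorted[3] = 000$13120323211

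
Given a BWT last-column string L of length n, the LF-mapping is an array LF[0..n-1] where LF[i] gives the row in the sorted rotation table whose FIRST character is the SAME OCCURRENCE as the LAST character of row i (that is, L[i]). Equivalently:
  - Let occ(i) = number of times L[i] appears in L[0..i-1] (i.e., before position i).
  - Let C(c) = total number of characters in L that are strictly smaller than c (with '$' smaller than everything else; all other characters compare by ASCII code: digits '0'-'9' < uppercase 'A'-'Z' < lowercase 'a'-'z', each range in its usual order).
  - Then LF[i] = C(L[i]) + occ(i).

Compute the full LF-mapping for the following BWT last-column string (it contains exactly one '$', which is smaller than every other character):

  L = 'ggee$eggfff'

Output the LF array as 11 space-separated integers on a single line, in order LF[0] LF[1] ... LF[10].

Answer: 7 8 1 2 0 3 9 10 4 5 6

Derivation:
Char counts: '$':1, 'e':3, 'f':3, 'g':4
C (first-col start): C('$')=0, C('e')=1, C('f')=4, C('g')=7
L[0]='g': occ=0, LF[0]=C('g')+0=7+0=7
L[1]='g': occ=1, LF[1]=C('g')+1=7+1=8
L[2]='e': occ=0, LF[2]=C('e')+0=1+0=1
L[3]='e': occ=1, LF[3]=C('e')+1=1+1=2
L[4]='$': occ=0, LF[4]=C('$')+0=0+0=0
L[5]='e': occ=2, LF[5]=C('e')+2=1+2=3
L[6]='g': occ=2, LF[6]=C('g')+2=7+2=9
L[7]='g': occ=3, LF[7]=C('g')+3=7+3=10
L[8]='f': occ=0, LF[8]=C('f')+0=4+0=4
L[9]='f': occ=1, LF[9]=C('f')+1=4+1=5
L[10]='f': occ=2, LF[10]=C('f')+2=4+2=6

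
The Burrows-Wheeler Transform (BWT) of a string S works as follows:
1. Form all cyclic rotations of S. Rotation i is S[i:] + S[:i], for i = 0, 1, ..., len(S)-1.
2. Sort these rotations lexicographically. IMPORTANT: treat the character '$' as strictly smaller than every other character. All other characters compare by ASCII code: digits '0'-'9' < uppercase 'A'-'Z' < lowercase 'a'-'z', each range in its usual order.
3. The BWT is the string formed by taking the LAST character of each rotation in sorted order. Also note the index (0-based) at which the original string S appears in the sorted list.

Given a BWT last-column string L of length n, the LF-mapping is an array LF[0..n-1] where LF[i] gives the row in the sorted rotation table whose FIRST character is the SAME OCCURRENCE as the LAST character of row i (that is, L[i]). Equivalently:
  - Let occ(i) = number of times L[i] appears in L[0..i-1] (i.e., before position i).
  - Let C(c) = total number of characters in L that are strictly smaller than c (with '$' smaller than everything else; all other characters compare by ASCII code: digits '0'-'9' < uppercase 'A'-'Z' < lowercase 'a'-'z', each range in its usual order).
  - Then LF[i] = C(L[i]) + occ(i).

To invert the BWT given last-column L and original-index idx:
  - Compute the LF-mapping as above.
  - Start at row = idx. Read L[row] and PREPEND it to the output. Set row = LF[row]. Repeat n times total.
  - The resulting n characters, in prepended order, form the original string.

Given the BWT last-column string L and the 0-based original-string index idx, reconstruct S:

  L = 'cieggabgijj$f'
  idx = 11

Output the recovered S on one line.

Answer: jiafjiggebgc$

Derivation:
LF mapping: 3 9 4 6 7 1 2 8 10 11 12 0 5
Walk LF starting at row 11, prepending L[row]:
  step 1: row=11, L[11]='$', prepend. Next row=LF[11]=0
  step 2: row=0, L[0]='c', prepend. Next row=LF[0]=3
  step 3: row=3, L[3]='g', prepend. Next row=LF[3]=6
  step 4: row=6, L[6]='b', prepend. Next row=LF[6]=2
  step 5: row=2, L[2]='e', prepend. Next row=LF[2]=4
  step 6: row=4, L[4]='g', prepend. Next row=LF[4]=7
  step 7: row=7, L[7]='g', prepend. Next row=LF[7]=8
  step 8: row=8, L[8]='i', prepend. Next row=LF[8]=10
  step 9: row=10, L[10]='j', prepend. Next row=LF[10]=12
  step 10: row=12, L[12]='f', prepend. Next row=LF[12]=5
  step 11: row=5, L[5]='a', prepend. Next row=LF[5]=1
  step 12: row=1, L[1]='i', prepend. Next row=LF[1]=9
  step 13: row=9, L[9]='j', prepend. Next row=LF[9]=11
Reversed output: jiafjiggebgc$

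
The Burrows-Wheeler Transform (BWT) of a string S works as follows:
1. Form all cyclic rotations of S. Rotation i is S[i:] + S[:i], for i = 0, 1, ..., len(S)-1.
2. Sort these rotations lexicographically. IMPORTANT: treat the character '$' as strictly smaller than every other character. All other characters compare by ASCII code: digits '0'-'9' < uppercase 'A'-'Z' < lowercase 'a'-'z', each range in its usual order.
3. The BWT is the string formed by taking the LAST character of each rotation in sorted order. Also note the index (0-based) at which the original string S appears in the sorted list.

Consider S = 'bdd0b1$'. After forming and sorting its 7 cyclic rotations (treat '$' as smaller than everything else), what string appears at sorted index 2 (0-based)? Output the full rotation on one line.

Answer: 1$bdd0b

Derivation:
All 7 rotations (rotation i = S[i:]+S[:i]):
  rot[0] = bdd0b1$
  rot[1] = dd0b1$b
  rot[2] = d0b1$bd
  rot[3] = 0b1$bdd
  rot[4] = b1$bdd0
  rot[5] = 1$bdd0b
  rot[6] = $bdd0b1
Sorted (with $ < everything):
  sorted[0] = $bdd0b1
  sorted[1] = 0b1$bdd
  sorted[2] = 1$bdd0b
  sorted[3] = b1$bdd0
  sorted[4] = bdd0b1$
  sorted[5] = d0b1$bd
  sorted[6] = dd0b1$b
sorted[2] = 1$bdd0b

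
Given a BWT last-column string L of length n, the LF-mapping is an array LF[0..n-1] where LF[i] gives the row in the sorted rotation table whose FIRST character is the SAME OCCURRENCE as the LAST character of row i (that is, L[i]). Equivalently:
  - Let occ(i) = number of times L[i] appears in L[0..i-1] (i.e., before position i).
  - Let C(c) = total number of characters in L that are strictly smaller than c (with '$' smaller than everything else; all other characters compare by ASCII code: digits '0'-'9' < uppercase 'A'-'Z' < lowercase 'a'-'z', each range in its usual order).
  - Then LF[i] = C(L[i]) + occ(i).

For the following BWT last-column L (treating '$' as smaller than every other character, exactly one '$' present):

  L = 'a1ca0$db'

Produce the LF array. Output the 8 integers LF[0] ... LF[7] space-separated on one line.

Answer: 3 2 6 4 1 0 7 5

Derivation:
Char counts: '$':1, '0':1, '1':1, 'a':2, 'b':1, 'c':1, 'd':1
C (first-col start): C('$')=0, C('0')=1, C('1')=2, C('a')=3, C('b')=5, C('c')=6, C('d')=7
L[0]='a': occ=0, LF[0]=C('a')+0=3+0=3
L[1]='1': occ=0, LF[1]=C('1')+0=2+0=2
L[2]='c': occ=0, LF[2]=C('c')+0=6+0=6
L[3]='a': occ=1, LF[3]=C('a')+1=3+1=4
L[4]='0': occ=0, LF[4]=C('0')+0=1+0=1
L[5]='$': occ=0, LF[5]=C('$')+0=0+0=0
L[6]='d': occ=0, LF[6]=C('d')+0=7+0=7
L[7]='b': occ=0, LF[7]=C('b')+0=5+0=5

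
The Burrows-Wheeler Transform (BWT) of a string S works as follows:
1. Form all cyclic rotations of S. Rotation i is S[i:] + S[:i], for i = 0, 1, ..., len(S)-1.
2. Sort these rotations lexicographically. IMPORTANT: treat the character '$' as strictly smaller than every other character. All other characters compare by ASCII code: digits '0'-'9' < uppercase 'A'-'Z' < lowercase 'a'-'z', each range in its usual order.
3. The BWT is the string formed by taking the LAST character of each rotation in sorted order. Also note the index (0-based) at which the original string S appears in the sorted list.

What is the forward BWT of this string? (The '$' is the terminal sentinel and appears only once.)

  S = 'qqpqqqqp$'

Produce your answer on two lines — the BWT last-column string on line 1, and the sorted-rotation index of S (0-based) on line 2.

Answer: pqqqqq$qp
6

Derivation:
All 9 rotations (rotation i = S[i:]+S[:i]):
  rot[0] = qqpqqqqp$
  rot[1] = qpqqqqp$q
  rot[2] = pqqqqp$qq
  rot[3] = qqqqp$qqp
  rot[4] = qqqp$qqpq
  rot[5] = qqp$qqpqq
  rot[6] = qp$qqpqqq
  rot[7] = p$qqpqqqq
  rot[8] = $qqpqqqqp
Sorted (with $ < everything):
  sorted[0] = $qqpqqqqp  (last char: 'p')
  sorted[1] = p$qqpqqqq  (last char: 'q')
  sorted[2] = pqqqqp$qq  (last char: 'q')
  sorted[3] = qp$qqpqqq  (last char: 'q')
  sorted[4] = qpqqqqp$q  (last char: 'q')
  sorted[5] = qqp$qqpqq  (last char: 'q')
  sorted[6] = qqpqqqqp$  (last char: '$')
  sorted[7] = qqqp$qqpq  (last char: 'q')
  sorted[8] = qqqqp$qqp  (last char: 'p')
Last column: pqqqqq$qp
Original string S is at sorted index 6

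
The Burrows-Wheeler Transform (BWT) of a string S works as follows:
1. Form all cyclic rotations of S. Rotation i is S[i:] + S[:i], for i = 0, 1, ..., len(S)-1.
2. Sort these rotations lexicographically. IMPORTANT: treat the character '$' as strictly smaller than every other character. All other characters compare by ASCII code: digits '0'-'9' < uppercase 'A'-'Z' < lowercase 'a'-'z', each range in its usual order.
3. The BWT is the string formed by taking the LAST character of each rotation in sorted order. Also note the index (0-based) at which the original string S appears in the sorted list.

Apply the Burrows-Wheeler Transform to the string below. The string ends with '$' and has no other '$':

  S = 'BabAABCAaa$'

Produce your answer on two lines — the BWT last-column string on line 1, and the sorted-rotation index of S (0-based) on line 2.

Answer: abACA$BaABa
5

Derivation:
All 11 rotations (rotation i = S[i:]+S[:i]):
  rot[0] = BabAABCAaa$
  rot[1] = abAABCAaa$B
  rot[2] = bAABCAaa$Ba
  rot[3] = AABCAaa$Bab
  rot[4] = ABCAaa$BabA
  rot[5] = BCAaa$BabAA
  rot[6] = CAaa$BabAAB
  rot[7] = Aaa$BabAABC
  rot[8] = aa$BabAABCA
  rot[9] = a$BabAABCAa
  rot[10] = $BabAABCAaa
Sorted (with $ < everything):
  sorted[0] = $BabAABCAaa  (last char: 'a')
  sorted[1] = AABCAaa$Bab  (last char: 'b')
  sorted[2] = ABCAaa$BabA  (last char: 'A')
  sorted[3] = Aaa$BabAABC  (last char: 'C')
  sorted[4] = BCAaa$BabAA  (last char: 'A')
  sorted[5] = BabAABCAaa$  (last char: '$')
  sorted[6] = CAaa$BabAAB  (last char: 'B')
  sorted[7] = a$BabAABCAa  (last char: 'a')
  sorted[8] = aa$BabAABCA  (last char: 'A')
  sorted[9] = abAABCAaa$B  (last char: 'B')
  sorted[10] = bAABCAaa$Ba  (last char: 'a')
Last column: abACA$BaABa
Original string S is at sorted index 5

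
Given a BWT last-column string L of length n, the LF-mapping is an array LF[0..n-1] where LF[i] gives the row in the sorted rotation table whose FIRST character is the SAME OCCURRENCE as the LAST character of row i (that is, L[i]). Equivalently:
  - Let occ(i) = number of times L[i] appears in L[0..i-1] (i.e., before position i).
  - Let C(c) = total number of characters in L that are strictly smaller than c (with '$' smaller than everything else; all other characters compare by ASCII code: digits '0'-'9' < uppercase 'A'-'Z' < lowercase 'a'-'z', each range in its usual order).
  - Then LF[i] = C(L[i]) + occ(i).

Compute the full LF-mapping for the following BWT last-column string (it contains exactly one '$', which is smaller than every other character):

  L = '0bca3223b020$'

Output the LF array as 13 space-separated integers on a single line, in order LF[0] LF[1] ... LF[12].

Answer: 1 10 12 9 7 4 5 8 11 2 6 3 0

Derivation:
Char counts: '$':1, '0':3, '2':3, '3':2, 'a':1, 'b':2, 'c':1
C (first-col start): C('$')=0, C('0')=1, C('2')=4, C('3')=7, C('a')=9, C('b')=10, C('c')=12
L[0]='0': occ=0, LF[0]=C('0')+0=1+0=1
L[1]='b': occ=0, LF[1]=C('b')+0=10+0=10
L[2]='c': occ=0, LF[2]=C('c')+0=12+0=12
L[3]='a': occ=0, LF[3]=C('a')+0=9+0=9
L[4]='3': occ=0, LF[4]=C('3')+0=7+0=7
L[5]='2': occ=0, LF[5]=C('2')+0=4+0=4
L[6]='2': occ=1, LF[6]=C('2')+1=4+1=5
L[7]='3': occ=1, LF[7]=C('3')+1=7+1=8
L[8]='b': occ=1, LF[8]=C('b')+1=10+1=11
L[9]='0': occ=1, LF[9]=C('0')+1=1+1=2
L[10]='2': occ=2, LF[10]=C('2')+2=4+2=6
L[11]='0': occ=2, LF[11]=C('0')+2=1+2=3
L[12]='$': occ=0, LF[12]=C('$')+0=0+0=0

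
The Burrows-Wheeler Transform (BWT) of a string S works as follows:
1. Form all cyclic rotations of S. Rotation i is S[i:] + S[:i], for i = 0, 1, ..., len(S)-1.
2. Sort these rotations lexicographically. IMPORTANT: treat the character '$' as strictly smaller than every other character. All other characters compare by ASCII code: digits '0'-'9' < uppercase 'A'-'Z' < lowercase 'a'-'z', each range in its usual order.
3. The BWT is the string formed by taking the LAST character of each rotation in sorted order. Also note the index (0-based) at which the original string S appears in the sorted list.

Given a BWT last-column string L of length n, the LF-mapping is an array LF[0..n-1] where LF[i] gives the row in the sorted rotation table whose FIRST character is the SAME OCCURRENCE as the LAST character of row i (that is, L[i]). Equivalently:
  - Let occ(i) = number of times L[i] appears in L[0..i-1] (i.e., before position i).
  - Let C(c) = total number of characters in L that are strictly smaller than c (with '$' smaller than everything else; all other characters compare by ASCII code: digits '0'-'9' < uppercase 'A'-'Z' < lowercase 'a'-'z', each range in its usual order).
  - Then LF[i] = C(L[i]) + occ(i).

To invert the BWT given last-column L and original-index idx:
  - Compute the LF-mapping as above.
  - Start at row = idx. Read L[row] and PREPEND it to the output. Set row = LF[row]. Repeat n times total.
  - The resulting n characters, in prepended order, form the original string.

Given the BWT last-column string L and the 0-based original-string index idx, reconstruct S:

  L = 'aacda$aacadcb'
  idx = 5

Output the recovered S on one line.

LF mapping: 1 2 8 11 3 0 4 5 9 6 12 10 7
Walk LF starting at row 5, prepending L[row]:
  step 1: row=5, L[5]='$', prepend. Next row=LF[5]=0
  step 2: row=0, L[0]='a', prepend. Next row=LF[0]=1
  step 3: row=1, L[1]='a', prepend. Next row=LF[1]=2
  step 4: row=2, L[2]='c', prepend. Next row=LF[2]=8
  step 5: row=8, L[8]='c', prepend. Next row=LF[8]=9
  step 6: row=9, L[9]='a', prepend. Next row=LF[9]=6
  step 7: row=6, L[6]='a', prepend. Next row=LF[6]=4
  step 8: row=4, L[4]='a', prepend. Next row=LF[4]=3
  step 9: row=3, L[3]='d', prepend. Next row=LF[3]=11
  step 10: row=11, L[11]='c', prepend. Next row=LF[11]=10
  step 11: row=10, L[10]='d', prepend. Next row=LF[10]=12
  step 12: row=12, L[12]='b', prepend. Next row=LF[12]=7
  step 13: row=7, L[7]='a', prepend. Next row=LF[7]=5
Reversed output: abdcdaaaccaa$

Answer: abdcdaaaccaa$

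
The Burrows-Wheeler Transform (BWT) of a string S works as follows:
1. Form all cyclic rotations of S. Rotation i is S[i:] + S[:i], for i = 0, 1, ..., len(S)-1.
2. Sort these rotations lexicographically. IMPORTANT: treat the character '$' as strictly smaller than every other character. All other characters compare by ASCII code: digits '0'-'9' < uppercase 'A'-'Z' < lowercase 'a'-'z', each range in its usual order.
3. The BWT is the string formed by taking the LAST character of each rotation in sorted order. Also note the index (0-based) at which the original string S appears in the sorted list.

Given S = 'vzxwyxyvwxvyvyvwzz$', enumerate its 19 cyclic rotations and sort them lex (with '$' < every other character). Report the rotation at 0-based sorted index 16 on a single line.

All 19 rotations (rotation i = S[i:]+S[:i]):
  rot[0] = vzxwyxyvwxvyvyvwzz$
  rot[1] = zxwyxyvwxvyvyvwzz$v
  rot[2] = xwyxyvwxvyvyvwzz$vz
  rot[3] = wyxyvwxvyvyvwzz$vzx
  rot[4] = yxyvwxvyvyvwzz$vzxw
  rot[5] = xyvwxvyvyvwzz$vzxwy
  rot[6] = yvwxvyvyvwzz$vzxwyx
  rot[7] = vwxvyvyvwzz$vzxwyxy
  rot[8] = wxvyvyvwzz$vzxwyxyv
  rot[9] = xvyvyvwzz$vzxwyxyvw
  rot[10] = vyvyvwzz$vzxwyxyvwx
  rot[11] = yvyvwzz$vzxwyxyvwxv
  rot[12] = vyvwzz$vzxwyxyvwxvy
  rot[13] = yvwzz$vzxwyxyvwxvyv
  rot[14] = vwzz$vzxwyxyvwxvyvy
  rot[15] = wzz$vzxwyxyvwxvyvyv
  rot[16] = zz$vzxwyxyvwxvyvyvw
  rot[17] = z$vzxwyxyvwxvyvyvwz
  rot[18] = $vzxwyxyvwxvyvyvwzz
Sorted (with $ < everything):
  sorted[0] = $vzxwyxyvwxvyvyvwzz
  sorted[1] = vwxvyvyvwzz$vzxwyxy
  sorted[2] = vwzz$vzxwyxyvwxvyvy
  sorted[3] = vyvwzz$vzxwyxyvwxvy
  sorted[4] = vyvyvwzz$vzxwyxyvwx
  sorted[5] = vzxwyxyvwxvyvyvwzz$
  sorted[6] = wxvyvyvwzz$vzxwyxyv
  sorted[7] = wyxyvwxvyvyvwzz$vzx
  sorted[8] = wzz$vzxwyxyvwxvyvyv
  sorted[9] = xvyvyvwzz$vzxwyxyvw
  sorted[10] = xwyxyvwxvyvyvwzz$vz
  sorted[11] = xyvwxvyvyvwzz$vzxwy
  sorted[12] = yvwxvyvyvwzz$vzxwyx
  sorted[13] = yvwzz$vzxwyxyvwxvyv
  sorted[14] = yvyvwzz$vzxwyxyvwxv
  sorted[15] = yxyvwxvyvyvwzz$vzxw
  sorted[16] = z$vzxwyxyvwxvyvyvwz
  sorted[17] = zxwyxyvwxvyvyvwzz$v
  sorted[18] = zz$vzxwyxyvwxvyvyvw
sorted[16] = z$vzxwyxyvwxvyvyvwz

Answer: z$vzxwyxyvwxvyvyvwz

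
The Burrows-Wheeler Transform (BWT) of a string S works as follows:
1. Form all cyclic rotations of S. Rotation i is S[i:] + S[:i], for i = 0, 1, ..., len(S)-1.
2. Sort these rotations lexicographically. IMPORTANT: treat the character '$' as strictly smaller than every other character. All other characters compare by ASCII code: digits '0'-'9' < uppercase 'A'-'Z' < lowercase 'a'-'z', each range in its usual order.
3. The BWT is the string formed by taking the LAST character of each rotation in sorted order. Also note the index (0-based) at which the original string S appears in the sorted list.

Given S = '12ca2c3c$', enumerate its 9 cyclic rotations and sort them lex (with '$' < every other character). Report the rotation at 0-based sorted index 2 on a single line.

All 9 rotations (rotation i = S[i:]+S[:i]):
  rot[0] = 12ca2c3c$
  rot[1] = 2ca2c3c$1
  rot[2] = ca2c3c$12
  rot[3] = a2c3c$12c
  rot[4] = 2c3c$12ca
  rot[5] = c3c$12ca2
  rot[6] = 3c$12ca2c
  rot[7] = c$12ca2c3
  rot[8] = $12ca2c3c
Sorted (with $ < everything):
  sorted[0] = $12ca2c3c
  sorted[1] = 12ca2c3c$
  sorted[2] = 2c3c$12ca
  sorted[3] = 2ca2c3c$1
  sorted[4] = 3c$12ca2c
  sorted[5] = a2c3c$12c
  sorted[6] = c$12ca2c3
  sorted[7] = c3c$12ca2
  sorted[8] = ca2c3c$12
sorted[2] = 2c3c$12ca

Answer: 2c3c$12ca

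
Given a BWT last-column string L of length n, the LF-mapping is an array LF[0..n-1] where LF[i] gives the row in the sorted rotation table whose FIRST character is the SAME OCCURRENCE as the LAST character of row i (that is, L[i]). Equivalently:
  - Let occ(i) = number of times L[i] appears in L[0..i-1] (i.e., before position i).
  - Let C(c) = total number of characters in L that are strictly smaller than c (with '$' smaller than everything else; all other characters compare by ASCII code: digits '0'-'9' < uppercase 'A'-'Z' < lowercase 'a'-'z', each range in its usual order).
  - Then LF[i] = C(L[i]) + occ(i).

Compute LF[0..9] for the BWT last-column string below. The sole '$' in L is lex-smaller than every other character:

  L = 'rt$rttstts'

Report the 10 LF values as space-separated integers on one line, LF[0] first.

Answer: 1 5 0 2 6 7 3 8 9 4

Derivation:
Char counts: '$':1, 'r':2, 's':2, 't':5
C (first-col start): C('$')=0, C('r')=1, C('s')=3, C('t')=5
L[0]='r': occ=0, LF[0]=C('r')+0=1+0=1
L[1]='t': occ=0, LF[1]=C('t')+0=5+0=5
L[2]='$': occ=0, LF[2]=C('$')+0=0+0=0
L[3]='r': occ=1, LF[3]=C('r')+1=1+1=2
L[4]='t': occ=1, LF[4]=C('t')+1=5+1=6
L[5]='t': occ=2, LF[5]=C('t')+2=5+2=7
L[6]='s': occ=0, LF[6]=C('s')+0=3+0=3
L[7]='t': occ=3, LF[7]=C('t')+3=5+3=8
L[8]='t': occ=4, LF[8]=C('t')+4=5+4=9
L[9]='s': occ=1, LF[9]=C('s')+1=3+1=4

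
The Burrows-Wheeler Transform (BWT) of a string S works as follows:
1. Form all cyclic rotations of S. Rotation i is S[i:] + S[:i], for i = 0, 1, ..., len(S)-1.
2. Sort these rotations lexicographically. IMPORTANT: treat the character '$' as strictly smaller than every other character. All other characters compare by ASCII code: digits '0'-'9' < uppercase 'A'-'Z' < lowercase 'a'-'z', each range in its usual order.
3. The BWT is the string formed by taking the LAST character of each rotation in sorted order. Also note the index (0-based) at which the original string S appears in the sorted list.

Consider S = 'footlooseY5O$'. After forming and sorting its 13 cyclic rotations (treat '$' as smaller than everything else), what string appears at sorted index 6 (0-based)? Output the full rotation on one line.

Answer: looseY5O$foot

Derivation:
All 13 rotations (rotation i = S[i:]+S[:i]):
  rot[0] = footlooseY5O$
  rot[1] = ootlooseY5O$f
  rot[2] = otlooseY5O$fo
  rot[3] = tlooseY5O$foo
  rot[4] = looseY5O$foot
  rot[5] = ooseY5O$footl
  rot[6] = oseY5O$footlo
  rot[7] = seY5O$footloo
  rot[8] = eY5O$footloos
  rot[9] = Y5O$footloose
  rot[10] = 5O$footlooseY
  rot[11] = O$footlooseY5
  rot[12] = $footlooseY5O
Sorted (with $ < everything):
  sorted[0] = $footlooseY5O
  sorted[1] = 5O$footlooseY
  sorted[2] = O$footlooseY5
  sorted[3] = Y5O$footloose
  sorted[4] = eY5O$footloos
  sorted[5] = footlooseY5O$
  sorted[6] = looseY5O$foot
  sorted[7] = ooseY5O$footl
  sorted[8] = ootlooseY5O$f
  sorted[9] = oseY5O$footlo
  sorted[10] = otlooseY5O$fo
  sorted[11] = seY5O$footloo
  sorted[12] = tlooseY5O$foo
sorted[6] = looseY5O$foot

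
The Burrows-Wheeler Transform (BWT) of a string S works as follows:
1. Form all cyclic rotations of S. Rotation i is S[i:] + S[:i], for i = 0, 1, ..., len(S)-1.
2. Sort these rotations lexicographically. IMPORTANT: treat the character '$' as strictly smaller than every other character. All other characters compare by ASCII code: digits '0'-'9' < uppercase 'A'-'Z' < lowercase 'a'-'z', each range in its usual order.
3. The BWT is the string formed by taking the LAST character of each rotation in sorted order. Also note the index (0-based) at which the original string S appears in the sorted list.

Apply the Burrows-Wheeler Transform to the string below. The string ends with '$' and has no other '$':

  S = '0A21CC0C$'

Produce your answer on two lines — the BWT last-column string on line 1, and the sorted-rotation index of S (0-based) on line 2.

All 9 rotations (rotation i = S[i:]+S[:i]):
  rot[0] = 0A21CC0C$
  rot[1] = A21CC0C$0
  rot[2] = 21CC0C$0A
  rot[3] = 1CC0C$0A2
  rot[4] = CC0C$0A21
  rot[5] = C0C$0A21C
  rot[6] = 0C$0A21CC
  rot[7] = C$0A21CC0
  rot[8] = $0A21CC0C
Sorted (with $ < everything):
  sorted[0] = $0A21CC0C  (last char: 'C')
  sorted[1] = 0A21CC0C$  (last char: '$')
  sorted[2] = 0C$0A21CC  (last char: 'C')
  sorted[3] = 1CC0C$0A2  (last char: '2')
  sorted[4] = 21CC0C$0A  (last char: 'A')
  sorted[5] = A21CC0C$0  (last char: '0')
  sorted[6] = C$0A21CC0  (last char: '0')
  sorted[7] = C0C$0A21C  (last char: 'C')
  sorted[8] = CC0C$0A21  (last char: '1')
Last column: C$C2A00C1
Original string S is at sorted index 1

Answer: C$C2A00C1
1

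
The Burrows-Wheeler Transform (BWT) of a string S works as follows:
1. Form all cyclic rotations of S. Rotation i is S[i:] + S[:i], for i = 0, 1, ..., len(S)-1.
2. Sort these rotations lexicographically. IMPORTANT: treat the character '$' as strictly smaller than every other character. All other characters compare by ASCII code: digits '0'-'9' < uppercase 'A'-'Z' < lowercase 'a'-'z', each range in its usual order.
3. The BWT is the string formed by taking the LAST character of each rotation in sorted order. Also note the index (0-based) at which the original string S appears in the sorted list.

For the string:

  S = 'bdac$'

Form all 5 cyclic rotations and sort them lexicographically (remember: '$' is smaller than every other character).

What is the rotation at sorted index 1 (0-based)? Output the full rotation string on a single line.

Answer: ac$bd

Derivation:
All 5 rotations (rotation i = S[i:]+S[:i]):
  rot[0] = bdac$
  rot[1] = dac$b
  rot[2] = ac$bd
  rot[3] = c$bda
  rot[4] = $bdac
Sorted (with $ < everything):
  sorted[0] = $bdac
  sorted[1] = ac$bd
  sorted[2] = bdac$
  sorted[3] = c$bda
  sorted[4] = dac$b
sorted[1] = ac$bd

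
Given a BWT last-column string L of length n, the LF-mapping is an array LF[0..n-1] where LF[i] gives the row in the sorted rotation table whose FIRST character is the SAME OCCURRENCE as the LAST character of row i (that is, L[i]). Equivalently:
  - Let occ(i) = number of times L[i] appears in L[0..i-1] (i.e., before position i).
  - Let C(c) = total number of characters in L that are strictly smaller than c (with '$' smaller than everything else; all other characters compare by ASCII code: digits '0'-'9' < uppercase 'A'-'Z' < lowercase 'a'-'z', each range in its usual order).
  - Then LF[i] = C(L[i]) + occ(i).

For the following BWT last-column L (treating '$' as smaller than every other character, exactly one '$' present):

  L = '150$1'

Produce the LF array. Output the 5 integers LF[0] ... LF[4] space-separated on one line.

Char counts: '$':1, '0':1, '1':2, '5':1
C (first-col start): C('$')=0, C('0')=1, C('1')=2, C('5')=4
L[0]='1': occ=0, LF[0]=C('1')+0=2+0=2
L[1]='5': occ=0, LF[1]=C('5')+0=4+0=4
L[2]='0': occ=0, LF[2]=C('0')+0=1+0=1
L[3]='$': occ=0, LF[3]=C('$')+0=0+0=0
L[4]='1': occ=1, LF[4]=C('1')+1=2+1=3

Answer: 2 4 1 0 3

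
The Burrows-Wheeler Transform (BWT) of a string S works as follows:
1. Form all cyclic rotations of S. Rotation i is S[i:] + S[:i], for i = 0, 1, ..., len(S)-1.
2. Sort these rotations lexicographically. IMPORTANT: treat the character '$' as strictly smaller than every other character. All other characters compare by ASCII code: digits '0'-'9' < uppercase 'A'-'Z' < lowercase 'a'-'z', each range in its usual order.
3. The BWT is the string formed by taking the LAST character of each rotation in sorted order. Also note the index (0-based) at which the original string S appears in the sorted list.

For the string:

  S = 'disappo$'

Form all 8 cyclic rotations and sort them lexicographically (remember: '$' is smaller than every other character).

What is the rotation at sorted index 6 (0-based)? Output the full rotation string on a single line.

All 8 rotations (rotation i = S[i:]+S[:i]):
  rot[0] = disappo$
  rot[1] = isappo$d
  rot[2] = sappo$di
  rot[3] = appo$dis
  rot[4] = ppo$disa
  rot[5] = po$disap
  rot[6] = o$disapp
  rot[7] = $disappo
Sorted (with $ < everything):
  sorted[0] = $disappo
  sorted[1] = appo$dis
  sorted[2] = disappo$
  sorted[3] = isappo$d
  sorted[4] = o$disapp
  sorted[5] = po$disap
  sorted[6] = ppo$disa
  sorted[7] = sappo$di
sorted[6] = ppo$disa

Answer: ppo$disa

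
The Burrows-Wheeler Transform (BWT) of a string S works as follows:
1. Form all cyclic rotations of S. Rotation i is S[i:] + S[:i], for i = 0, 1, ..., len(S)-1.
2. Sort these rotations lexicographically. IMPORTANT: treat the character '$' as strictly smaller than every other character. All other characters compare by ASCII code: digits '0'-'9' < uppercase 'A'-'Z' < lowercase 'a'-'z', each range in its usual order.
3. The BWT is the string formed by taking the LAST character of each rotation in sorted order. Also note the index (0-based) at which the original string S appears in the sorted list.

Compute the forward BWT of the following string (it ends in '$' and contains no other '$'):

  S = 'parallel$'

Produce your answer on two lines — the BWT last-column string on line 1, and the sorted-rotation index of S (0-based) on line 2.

All 9 rotations (rotation i = S[i:]+S[:i]):
  rot[0] = parallel$
  rot[1] = arallel$p
  rot[2] = rallel$pa
  rot[3] = allel$par
  rot[4] = llel$para
  rot[5] = lel$paral
  rot[6] = el$parall
  rot[7] = l$paralle
  rot[8] = $parallel
Sorted (with $ < everything):
  sorted[0] = $parallel  (last char: 'l')
  sorted[1] = allel$par  (last char: 'r')
  sorted[2] = arallel$p  (last char: 'p')
  sorted[3] = el$parall  (last char: 'l')
  sorted[4] = l$paralle  (last char: 'e')
  sorted[5] = lel$paral  (last char: 'l')
  sorted[6] = llel$para  (last char: 'a')
  sorted[7] = parallel$  (last char: '$')
  sorted[8] = rallel$pa  (last char: 'a')
Last column: lrplela$a
Original string S is at sorted index 7

Answer: lrplela$a
7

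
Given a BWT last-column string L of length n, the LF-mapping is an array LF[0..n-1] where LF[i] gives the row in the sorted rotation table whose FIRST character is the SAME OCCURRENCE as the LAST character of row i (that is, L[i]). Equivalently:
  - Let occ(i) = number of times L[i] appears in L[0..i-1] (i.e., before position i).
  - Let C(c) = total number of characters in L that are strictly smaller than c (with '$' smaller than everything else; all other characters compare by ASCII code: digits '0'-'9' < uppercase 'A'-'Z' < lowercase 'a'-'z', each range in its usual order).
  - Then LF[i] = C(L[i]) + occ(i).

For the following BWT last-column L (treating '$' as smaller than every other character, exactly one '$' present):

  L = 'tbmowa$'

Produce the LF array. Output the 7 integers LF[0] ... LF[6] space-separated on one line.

Answer: 5 2 3 4 6 1 0

Derivation:
Char counts: '$':1, 'a':1, 'b':1, 'm':1, 'o':1, 't':1, 'w':1
C (first-col start): C('$')=0, C('a')=1, C('b')=2, C('m')=3, C('o')=4, C('t')=5, C('w')=6
L[0]='t': occ=0, LF[0]=C('t')+0=5+0=5
L[1]='b': occ=0, LF[1]=C('b')+0=2+0=2
L[2]='m': occ=0, LF[2]=C('m')+0=3+0=3
L[3]='o': occ=0, LF[3]=C('o')+0=4+0=4
L[4]='w': occ=0, LF[4]=C('w')+0=6+0=6
L[5]='a': occ=0, LF[5]=C('a')+0=1+0=1
L[6]='$': occ=0, LF[6]=C('$')+0=0+0=0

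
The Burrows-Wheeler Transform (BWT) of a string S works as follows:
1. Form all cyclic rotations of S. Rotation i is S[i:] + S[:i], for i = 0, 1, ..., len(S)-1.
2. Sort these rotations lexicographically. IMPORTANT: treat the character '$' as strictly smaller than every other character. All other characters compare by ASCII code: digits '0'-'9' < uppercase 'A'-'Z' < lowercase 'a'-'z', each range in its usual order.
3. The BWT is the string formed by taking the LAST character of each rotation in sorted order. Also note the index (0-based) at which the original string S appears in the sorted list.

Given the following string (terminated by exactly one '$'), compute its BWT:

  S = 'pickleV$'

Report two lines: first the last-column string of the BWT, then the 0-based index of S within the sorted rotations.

Answer: Veilpck$
7

Derivation:
All 8 rotations (rotation i = S[i:]+S[:i]):
  rot[0] = pickleV$
  rot[1] = ickleV$p
  rot[2] = ckleV$pi
  rot[3] = kleV$pic
  rot[4] = leV$pick
  rot[5] = eV$pickl
  rot[6] = V$pickle
  rot[7] = $pickleV
Sorted (with $ < everything):
  sorted[0] = $pickleV  (last char: 'V')
  sorted[1] = V$pickle  (last char: 'e')
  sorted[2] = ckleV$pi  (last char: 'i')
  sorted[3] = eV$pickl  (last char: 'l')
  sorted[4] = ickleV$p  (last char: 'p')
  sorted[5] = kleV$pic  (last char: 'c')
  sorted[6] = leV$pick  (last char: 'k')
  sorted[7] = pickleV$  (last char: '$')
Last column: Veilpck$
Original string S is at sorted index 7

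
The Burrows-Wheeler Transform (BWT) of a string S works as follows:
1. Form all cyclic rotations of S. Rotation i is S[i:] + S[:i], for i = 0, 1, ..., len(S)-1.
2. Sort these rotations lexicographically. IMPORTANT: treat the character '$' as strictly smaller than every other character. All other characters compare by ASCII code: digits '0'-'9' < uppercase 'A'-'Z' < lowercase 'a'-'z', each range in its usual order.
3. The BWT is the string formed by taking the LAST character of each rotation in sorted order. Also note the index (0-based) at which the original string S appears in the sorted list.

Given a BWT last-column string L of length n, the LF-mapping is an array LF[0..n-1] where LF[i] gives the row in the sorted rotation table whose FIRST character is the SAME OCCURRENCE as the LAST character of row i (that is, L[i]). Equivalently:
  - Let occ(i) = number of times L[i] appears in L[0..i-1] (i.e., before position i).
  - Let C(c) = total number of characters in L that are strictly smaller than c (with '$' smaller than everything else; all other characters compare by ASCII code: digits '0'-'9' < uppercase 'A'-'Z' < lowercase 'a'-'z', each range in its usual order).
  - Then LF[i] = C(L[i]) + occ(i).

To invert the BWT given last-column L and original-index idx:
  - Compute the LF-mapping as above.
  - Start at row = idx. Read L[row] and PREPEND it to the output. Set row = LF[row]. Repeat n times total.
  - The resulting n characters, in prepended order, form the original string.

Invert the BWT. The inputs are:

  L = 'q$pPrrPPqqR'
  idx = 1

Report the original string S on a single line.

Answer: PPqqrRrpPq$

Derivation:
LF mapping: 6 0 5 1 9 10 2 3 7 8 4
Walk LF starting at row 1, prepending L[row]:
  step 1: row=1, L[1]='$', prepend. Next row=LF[1]=0
  step 2: row=0, L[0]='q', prepend. Next row=LF[0]=6
  step 3: row=6, L[6]='P', prepend. Next row=LF[6]=2
  step 4: row=2, L[2]='p', prepend. Next row=LF[2]=5
  step 5: row=5, L[5]='r', prepend. Next row=LF[5]=10
  step 6: row=10, L[10]='R', prepend. Next row=LF[10]=4
  step 7: row=4, L[4]='r', prepend. Next row=LF[4]=9
  step 8: row=9, L[9]='q', prepend. Next row=LF[9]=8
  step 9: row=8, L[8]='q', prepend. Next row=LF[8]=7
  step 10: row=7, L[7]='P', prepend. Next row=LF[7]=3
  step 11: row=3, L[3]='P', prepend. Next row=LF[3]=1
Reversed output: PPqqrRrpPq$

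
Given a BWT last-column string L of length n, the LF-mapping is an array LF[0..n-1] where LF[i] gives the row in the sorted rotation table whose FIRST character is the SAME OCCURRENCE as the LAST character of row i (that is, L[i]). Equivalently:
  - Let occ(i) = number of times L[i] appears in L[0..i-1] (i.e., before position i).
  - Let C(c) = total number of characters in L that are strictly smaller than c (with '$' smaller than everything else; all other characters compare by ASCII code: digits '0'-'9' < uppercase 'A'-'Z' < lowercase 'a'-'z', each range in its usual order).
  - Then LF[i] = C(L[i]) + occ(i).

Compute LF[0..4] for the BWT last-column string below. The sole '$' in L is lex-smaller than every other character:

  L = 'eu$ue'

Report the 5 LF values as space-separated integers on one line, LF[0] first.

Char counts: '$':1, 'e':2, 'u':2
C (first-col start): C('$')=0, C('e')=1, C('u')=3
L[0]='e': occ=0, LF[0]=C('e')+0=1+0=1
L[1]='u': occ=0, LF[1]=C('u')+0=3+0=3
L[2]='$': occ=0, LF[2]=C('$')+0=0+0=0
L[3]='u': occ=1, LF[3]=C('u')+1=3+1=4
L[4]='e': occ=1, LF[4]=C('e')+1=1+1=2

Answer: 1 3 0 4 2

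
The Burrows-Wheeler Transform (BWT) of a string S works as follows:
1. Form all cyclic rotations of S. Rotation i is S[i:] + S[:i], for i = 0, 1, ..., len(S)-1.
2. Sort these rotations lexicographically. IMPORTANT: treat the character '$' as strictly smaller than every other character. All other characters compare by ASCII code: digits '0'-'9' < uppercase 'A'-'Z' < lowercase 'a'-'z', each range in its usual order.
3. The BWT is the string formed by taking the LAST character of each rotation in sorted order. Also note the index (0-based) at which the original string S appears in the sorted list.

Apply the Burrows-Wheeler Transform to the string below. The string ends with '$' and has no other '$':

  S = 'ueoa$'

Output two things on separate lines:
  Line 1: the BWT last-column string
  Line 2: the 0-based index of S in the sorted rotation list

Answer: aoue$
4

Derivation:
All 5 rotations (rotation i = S[i:]+S[:i]):
  rot[0] = ueoa$
  rot[1] = eoa$u
  rot[2] = oa$ue
  rot[3] = a$ueo
  rot[4] = $ueoa
Sorted (with $ < everything):
  sorted[0] = $ueoa  (last char: 'a')
  sorted[1] = a$ueo  (last char: 'o')
  sorted[2] = eoa$u  (last char: 'u')
  sorted[3] = oa$ue  (last char: 'e')
  sorted[4] = ueoa$  (last char: '$')
Last column: aoue$
Original string S is at sorted index 4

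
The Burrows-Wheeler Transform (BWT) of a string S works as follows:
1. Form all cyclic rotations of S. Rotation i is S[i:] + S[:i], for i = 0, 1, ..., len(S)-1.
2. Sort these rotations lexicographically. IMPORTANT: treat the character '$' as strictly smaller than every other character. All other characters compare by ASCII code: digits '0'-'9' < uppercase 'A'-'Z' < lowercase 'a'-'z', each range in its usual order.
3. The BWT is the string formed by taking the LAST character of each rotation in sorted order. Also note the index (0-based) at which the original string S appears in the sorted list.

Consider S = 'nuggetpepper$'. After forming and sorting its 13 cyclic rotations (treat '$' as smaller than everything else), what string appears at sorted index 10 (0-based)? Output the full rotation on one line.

Answer: r$nuggetpeppe

Derivation:
All 13 rotations (rotation i = S[i:]+S[:i]):
  rot[0] = nuggetpepper$
  rot[1] = uggetpepper$n
  rot[2] = ggetpepper$nu
  rot[3] = getpepper$nug
  rot[4] = etpepper$nugg
  rot[5] = tpepper$nugge
  rot[6] = pepper$nugget
  rot[7] = epper$nuggetp
  rot[8] = pper$nuggetpe
  rot[9] = per$nuggetpep
  rot[10] = er$nuggetpepp
  rot[11] = r$nuggetpeppe
  rot[12] = $nuggetpepper
Sorted (with $ < everything):
  sorted[0] = $nuggetpepper
  sorted[1] = epper$nuggetp
  sorted[2] = er$nuggetpepp
  sorted[3] = etpepper$nugg
  sorted[4] = getpepper$nug
  sorted[5] = ggetpepper$nu
  sorted[6] = nuggetpepper$
  sorted[7] = pepper$nugget
  sorted[8] = per$nuggetpep
  sorted[9] = pper$nuggetpe
  sorted[10] = r$nuggetpeppe
  sorted[11] = tpepper$nugge
  sorted[12] = uggetpepper$n
sorted[10] = r$nuggetpeppe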